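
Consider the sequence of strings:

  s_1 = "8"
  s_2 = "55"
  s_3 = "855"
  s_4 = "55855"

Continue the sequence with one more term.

85555855

This is a Fibonacci-style word recurrence s(k) = s(k−2)·s(k−1): e.g. 8·55 = 855.
Continuing: 855 · 55855 gives term 5.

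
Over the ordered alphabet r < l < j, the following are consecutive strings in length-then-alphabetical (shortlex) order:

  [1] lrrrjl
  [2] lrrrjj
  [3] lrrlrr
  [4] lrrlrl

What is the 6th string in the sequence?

lrrllr

Continuing the enumeration 2 steps past lrrlrl: lrrlrl → lrrlrj → (answer).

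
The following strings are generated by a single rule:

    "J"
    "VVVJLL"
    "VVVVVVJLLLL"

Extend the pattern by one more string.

VVVVVVVVVJLLLLLL

Each term wraps the previous one in VVV on the left and LL on the right.
So the next term is VVV·VVVVVVJLLLL·LL.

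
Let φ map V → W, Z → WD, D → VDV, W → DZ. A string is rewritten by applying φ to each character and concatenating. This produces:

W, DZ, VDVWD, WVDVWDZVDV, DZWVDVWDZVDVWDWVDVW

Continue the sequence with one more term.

Rewriting the 19 symbols of DZWVDVWDZVDVWDWVDVW one by one yields VDV WD DZ W VDV W DZ VDV WD W VDV W DZ VDV DZ W VDV W DZ; concatenated:

VDVWDDZWVDVWDZVDVWDWVDVWDZVDVDZWVDVWDZ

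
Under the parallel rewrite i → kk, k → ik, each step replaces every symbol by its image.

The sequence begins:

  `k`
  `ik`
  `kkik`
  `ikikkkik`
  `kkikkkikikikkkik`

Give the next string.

Rewriting the 16 symbols of kkikkkikikikkkik one by one yields ik ik kk ik ik ik kk ik kk ik kk ik ik ik kk ik; concatenated:

ikikkkikikikkkikkkikkkikikikkkik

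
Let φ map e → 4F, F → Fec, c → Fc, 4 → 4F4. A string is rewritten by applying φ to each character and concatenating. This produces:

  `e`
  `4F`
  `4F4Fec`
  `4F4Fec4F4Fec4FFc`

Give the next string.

φ(4F4Fec4F4Fec4FFc) expands symbol-by-symbol to 4F4 Fec 4F4 Fec 4F Fc 4F4 Fec 4F4 Fec 4F Fc 4F4 Fec Fec Fc; joining the 16 pieces gives the next term.

4F4Fec4F4Fec4FFc4F4Fec4F4Fec4FFc4F4FecFecFc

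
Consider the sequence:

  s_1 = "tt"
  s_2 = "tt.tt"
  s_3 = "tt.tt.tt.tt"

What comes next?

tt.tt.tt.tt.tt.tt.tt.tt

Every step duplicates the string with '.' between the halves.
So the next term is two copies of tt.tt.tt.tt with '.' between the halves.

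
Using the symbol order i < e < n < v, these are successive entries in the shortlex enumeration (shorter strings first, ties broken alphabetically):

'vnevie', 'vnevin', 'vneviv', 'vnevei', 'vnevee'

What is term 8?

Advancing 3 positions from vnevee through vnevee → vneven → vnevev reaches term 8.

vnevni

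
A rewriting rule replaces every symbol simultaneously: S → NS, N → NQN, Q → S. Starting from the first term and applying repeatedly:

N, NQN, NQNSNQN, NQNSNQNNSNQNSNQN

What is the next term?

NQNSNQNNSNQNSNQNNQNNSNQNSNQNNSNQNSNQN

Applying the rule to each of the 16 symbols of NQNSNQNNSNQNSNQN gives the pieces NQN S NQN NS NQN S NQN NQN NS NQN S NQN NS NQN S NQN, which concatenate to the answer.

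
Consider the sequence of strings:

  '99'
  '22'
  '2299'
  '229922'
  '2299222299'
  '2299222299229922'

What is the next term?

22992222992299222299222299

This is a Fibonacci-style word recurrence s(k) = s(k−1)·s(k−2): e.g. 22·99 = 2299.
So term 7 is 2299222299229922·2299222299.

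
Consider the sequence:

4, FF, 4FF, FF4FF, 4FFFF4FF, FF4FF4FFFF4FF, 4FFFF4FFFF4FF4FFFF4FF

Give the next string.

This is a Fibonacci-style word recurrence s(k) = s(k−2)·s(k−1): e.g. 4·FF = 4FF.
Continuing: FF4FF4FFFF4FF · 4FFFF4FFFF4FF4FFFF4FF gives term 8.

FF4FF4FFFF4FF4FFFF4FFFF4FF4FFFF4FF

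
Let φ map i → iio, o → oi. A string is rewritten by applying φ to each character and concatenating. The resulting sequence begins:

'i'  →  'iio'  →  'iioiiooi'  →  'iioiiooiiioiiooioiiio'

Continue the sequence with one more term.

φ(iioiiooiiioiiooioiiio) expands symbol-by-symbol to iio iio oi iio iio oi oi iio iio iio oi iio iio oi oi iio oi iio iio iio oi; joining the 21 pieces gives the next term.

iioiiooiiioiiooioiiioiioiiooiiioiiooioiiiooiiioiioiiooi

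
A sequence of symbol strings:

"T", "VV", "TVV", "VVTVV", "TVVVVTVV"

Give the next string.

Each term (from the third on) is the two preceding terms concatenated in order: term 3 = T·VV = TVV.
Continuing: VVTVV · TVVVVTVV gives term 6.

VVTVVTVVVVTVV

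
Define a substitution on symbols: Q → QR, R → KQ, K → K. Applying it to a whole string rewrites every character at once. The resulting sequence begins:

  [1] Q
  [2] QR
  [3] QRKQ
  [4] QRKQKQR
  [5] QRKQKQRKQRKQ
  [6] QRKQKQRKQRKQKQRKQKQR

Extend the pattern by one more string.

Applying the rule to each of the 20 symbols of QRKQKQRKQRKQKQRKQKQR gives the pieces QR KQ K QR K QR KQ K QR KQ K QR K QR KQ K QR K QR KQ, which concatenate to the answer.

QRKQKQRKQRKQKQRKQKQRKQRKQKQRKQRKQ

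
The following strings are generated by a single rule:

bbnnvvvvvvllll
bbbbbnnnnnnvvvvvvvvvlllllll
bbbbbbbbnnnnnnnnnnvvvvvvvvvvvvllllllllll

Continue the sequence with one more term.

bbbbbbbbbbbnnnnnnnnnnnnnnvvvvvvvvvvvvvvvlllllllllllll

Term n consists of 3n-1 b's, followed by 4n-2 n's, followed by 3n+3 v's, followed by 3n+1 l's (n = 1, 2, …).
At n = 4 the blocks have lengths 11, 14, 15, 13.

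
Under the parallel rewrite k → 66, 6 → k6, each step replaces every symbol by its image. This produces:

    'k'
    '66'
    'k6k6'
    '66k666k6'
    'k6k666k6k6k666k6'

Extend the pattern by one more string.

Rewriting the 16 symbols of k6k666k6k6k666k6 one by one yields 66 k6 66 k6 k6 k6 66 k6 66 k6 66 k6 k6 k6 66 k6; concatenated:

66k666k6k6k666k666k666k6k6k666k6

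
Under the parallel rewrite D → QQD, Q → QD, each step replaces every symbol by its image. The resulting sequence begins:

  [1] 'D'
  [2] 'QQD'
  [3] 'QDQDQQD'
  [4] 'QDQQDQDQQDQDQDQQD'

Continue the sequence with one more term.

Rewriting the 17 symbols of QDQQDQDQQDQDQDQQD one by one yields QD QQD QD QD QQD QD QQD QD QD QQD QD QQD QD QQD QD QD QQD; concatenated:

QDQQDQDQDQQDQDQQDQDQDQQDQDQQDQDQQDQDQDQQD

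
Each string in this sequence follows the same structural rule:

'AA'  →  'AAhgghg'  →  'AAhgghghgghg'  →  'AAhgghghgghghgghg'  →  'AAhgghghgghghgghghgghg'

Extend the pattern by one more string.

AAhgghghgghghgghghgghghgghg

The strings grow by a fixed suffix hgghg each time.
One more step from AAhgghghgghghgghghgghg gives the answer.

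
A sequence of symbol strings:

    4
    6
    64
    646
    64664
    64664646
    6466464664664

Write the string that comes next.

From term 3 onward, concatenate the last term with the second-to-last: 6·4 = 64, 64·6 = 646, …
The next term joins 6466464664664 and 64664646.

646646466466464664646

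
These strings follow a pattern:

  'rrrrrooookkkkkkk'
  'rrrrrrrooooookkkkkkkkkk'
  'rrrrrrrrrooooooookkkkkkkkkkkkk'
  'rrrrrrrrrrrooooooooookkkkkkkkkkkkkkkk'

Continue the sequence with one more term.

rrrrrrrrrrrrrooooooooooookkkkkkkkkkkkkkkkkkk

Each string has the form r^{2n+1} o^{2n} k^{3n+1}, where the shown terms are n = 2, 3, 4, 5.
For the next term, n = 6, so the run lengths are 13, 12, 19.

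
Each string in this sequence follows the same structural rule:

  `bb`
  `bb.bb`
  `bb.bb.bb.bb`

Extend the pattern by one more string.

Every step duplicates the string with '.' between the halves.
Doubling bb.bb.bb.bb with '.' between the halves:

bb.bb.bb.bb.bb.bb.bb.bb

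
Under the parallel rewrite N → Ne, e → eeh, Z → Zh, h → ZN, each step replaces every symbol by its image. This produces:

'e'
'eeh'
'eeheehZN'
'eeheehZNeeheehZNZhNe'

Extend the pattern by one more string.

φ(eeheehZNeeheehZNZhNe) expands symbol-by-symbol to eeh eeh ZN eeh eeh ZN Zh Ne eeh eeh ZN eeh eeh ZN Zh Ne Zh ZN Ne eeh; joining the 20 pieces gives the next term.

eeheehZNeeheehZNZhNeeeheehZNeeheehZNZhNeZhZNNeeeh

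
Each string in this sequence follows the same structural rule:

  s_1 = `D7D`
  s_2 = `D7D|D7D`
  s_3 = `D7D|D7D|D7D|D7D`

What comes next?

s(k+1) = s(k)·|·s(k) — each term doubles the last with '|' between the halves.
One more doubling of D7D|D7D|D7D|D7D gives the answer.

D7D|D7D|D7D|D7D|D7D|D7D|D7D|D7D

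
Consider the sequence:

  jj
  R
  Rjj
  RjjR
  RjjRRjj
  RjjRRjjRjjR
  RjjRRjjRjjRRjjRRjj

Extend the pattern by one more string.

From term 3 onward, concatenate the last term with the second-to-last: R·jj = Rjj, Rjj·R = RjjR, …
So term 8 is RjjRRjjRjjRRjjRRjj·RjjRRjjRjjR.

RjjRRjjRjjRRjjRRjjRjjRRjjRjjR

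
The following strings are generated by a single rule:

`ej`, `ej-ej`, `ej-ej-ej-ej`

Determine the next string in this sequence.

Every step duplicates the string with '-' between the halves.
So the next term is two copies of ej-ej-ej-ej with '-' between the halves.

ej-ej-ej-ej-ej-ej-ej-ej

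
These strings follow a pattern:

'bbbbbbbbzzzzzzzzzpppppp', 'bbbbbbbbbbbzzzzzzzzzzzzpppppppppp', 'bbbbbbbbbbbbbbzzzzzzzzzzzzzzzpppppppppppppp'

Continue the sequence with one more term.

Term n consists of 3n+2 b's, followed by 3n+3 z's, followed by 4n-2 p's, where the shown terms are n = 2, 3, 4.
For the next term, n = 5, so the run lengths are 17, 18, 18.

bbbbbbbbbbbbbbbbbzzzzzzzzzzzzzzzzzzpppppppppppppppppp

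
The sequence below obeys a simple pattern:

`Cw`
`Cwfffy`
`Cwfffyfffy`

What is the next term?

Every step adds fffy to the end: s(k+1) = s(k)·fffy.
Applying this once more to Cwfffyfffy:

Cwfffyfffyfffy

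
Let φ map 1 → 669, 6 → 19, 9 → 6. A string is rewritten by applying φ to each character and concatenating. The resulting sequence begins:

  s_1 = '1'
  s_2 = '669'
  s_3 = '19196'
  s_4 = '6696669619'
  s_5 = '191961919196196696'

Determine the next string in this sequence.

66966696196696669666961966961919619

Applying the rule to each of the 18 symbols of 191961919196196696 gives the pieces 669 6 669 6 19 669 6 669 6 669 6 19 669 6 19 19 6 19, which concatenate to the answer.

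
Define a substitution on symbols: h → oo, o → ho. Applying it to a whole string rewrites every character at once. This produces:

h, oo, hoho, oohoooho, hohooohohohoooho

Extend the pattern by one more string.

Rewriting the 16 symbols of hohooohohohoooho one by one yields oo ho oo ho ho ho oo ho oo ho oo ho ho ho oo ho; concatenated:

oohooohohohooohooohooohohohoooho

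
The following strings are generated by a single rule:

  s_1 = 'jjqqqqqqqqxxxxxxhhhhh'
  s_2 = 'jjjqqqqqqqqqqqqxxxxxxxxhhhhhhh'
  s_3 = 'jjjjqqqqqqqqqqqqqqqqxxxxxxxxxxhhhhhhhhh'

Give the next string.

Each string has the form j^{n} q^{4n} x^{2n+2} h^{2n+1}, where the shown terms are n = 2, 3, 4.
For the next term, n = 5, so the run lengths are 5, 20, 12, 11.

jjjjjqqqqqqqqqqqqqqqqqqqqxxxxxxxxxxxxhhhhhhhhhhh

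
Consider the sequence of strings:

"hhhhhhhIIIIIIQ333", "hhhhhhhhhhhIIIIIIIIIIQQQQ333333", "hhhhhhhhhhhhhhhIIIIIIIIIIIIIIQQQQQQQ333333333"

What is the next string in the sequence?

The n-th term is 4n+3 h's then 4n+2 I's then 3n-2 Q's then 3n 3's (n = 1, 2, …).
Setting n = 4 gives 19, 18, 10, 12 characters in each block.

hhhhhhhhhhhhhhhhhhhIIIIIIIIIIIIIIIIIIQQQQQQQQQQ333333333333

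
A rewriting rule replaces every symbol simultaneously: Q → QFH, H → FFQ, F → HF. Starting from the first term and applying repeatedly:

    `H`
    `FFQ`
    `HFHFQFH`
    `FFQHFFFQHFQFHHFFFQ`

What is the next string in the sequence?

HFHFQFHFFQHFHFHFQFHFFQHFQFHHFFFQFFQHFHFHFQFH

Replace each of the 18 characters of FFQHFFFQHFQFHHFFFQ in place — HF HF QFH FFQ HF HF HF QFH FFQ HF QFH HF FFQ FFQ HF HF HF QFH — and concatenate.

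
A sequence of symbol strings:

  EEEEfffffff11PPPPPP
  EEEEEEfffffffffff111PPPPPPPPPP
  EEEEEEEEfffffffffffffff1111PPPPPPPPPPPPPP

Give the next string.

EEEEEEEEEEfffffffffffffffffff11111PPPPPPPPPPPPPPPPPP

Each string has the form E^{2n} f^{4n-1} 1^{n} P^{4n-2}, where the shown terms are n = 2, 3, 4.
Setting n = 5 gives 10, 19, 5, 18 characters in each block.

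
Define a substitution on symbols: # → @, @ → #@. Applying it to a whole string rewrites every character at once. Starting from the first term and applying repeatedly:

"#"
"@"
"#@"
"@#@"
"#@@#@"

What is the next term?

@#@#@@#@

Expanding #@@#@: #→@, @→#@, @→#@, #→@, @→#@. Concatenated: @ #@ #@ @ #@.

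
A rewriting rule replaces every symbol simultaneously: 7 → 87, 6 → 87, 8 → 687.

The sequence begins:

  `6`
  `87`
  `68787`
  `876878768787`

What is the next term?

68787876878768787876878768787

Expanding 876878768787: 8→687, 7→87, 6→87, 8→687, 7→87, 8→687, 7→87, 6→87, 8→687, 7→87, 8→687, 7→87. Concatenated: 687 87 87 687 87 687 87 87 687 87 687 87.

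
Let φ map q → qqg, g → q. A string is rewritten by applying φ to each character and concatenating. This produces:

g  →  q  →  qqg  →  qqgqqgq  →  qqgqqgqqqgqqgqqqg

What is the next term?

qqgqqgqqqgqqgqqqgqqgqqgqqqgqqgqqqgqqgqqgq

Replace each of the 17 characters of qqgqqgqqqgqqgqqqg in place — qqg qqg q qqg qqg q qqg qqg qqg q qqg qqg q qqg qqg qqg q — and concatenate.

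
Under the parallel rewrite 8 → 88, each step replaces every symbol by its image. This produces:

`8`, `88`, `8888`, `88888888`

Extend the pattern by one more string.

Expanding 88888888: 8→88, 8→88, 8→88, 8→88, 8→88, 8→88, 8→88, 8→88. Concatenated: 88 88 88 88 88 88 88 88.

8888888888888888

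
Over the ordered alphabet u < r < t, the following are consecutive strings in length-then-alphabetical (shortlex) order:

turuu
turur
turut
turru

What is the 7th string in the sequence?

turtu

Advancing 3 positions from turru through turru → turrr → turrt reaches term 7.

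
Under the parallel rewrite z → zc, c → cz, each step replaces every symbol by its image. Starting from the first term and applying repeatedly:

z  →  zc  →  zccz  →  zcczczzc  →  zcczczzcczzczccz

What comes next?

Replace each of the 16 characters of zcczczzcczzczccz in place — zc cz cz zc cz zc zc cz cz zc zc cz zc cz cz zc — and concatenate.

zcczczzcczzczcczczzczcczzcczczzc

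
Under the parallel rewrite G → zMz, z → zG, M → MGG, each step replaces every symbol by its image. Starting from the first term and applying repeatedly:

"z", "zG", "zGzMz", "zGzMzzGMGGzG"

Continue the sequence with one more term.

zGzMzzGMGGzGzGzMzMGGzMzzMzzGzMz

Rewriting each symbol of zGzMzzGMGGzG: z→zG, G→zMz, z→zG, M→MGG, z→zG, z→zG, G→zMz, M→MGG, G→zMz, G→zMz, z→zG, G→zMz, which concatenates to zG zMz zG MGG zG zG zMz MGG zMz zMz zG zMz.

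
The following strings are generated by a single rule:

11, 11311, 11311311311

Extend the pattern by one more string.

Every step duplicates the string with '3' between the halves.
One more doubling of 11311311311 gives the answer.

11311311311311311311311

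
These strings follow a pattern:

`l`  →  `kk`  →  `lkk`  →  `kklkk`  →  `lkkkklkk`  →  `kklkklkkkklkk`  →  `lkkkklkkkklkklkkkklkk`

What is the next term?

kklkklkkkklkklkkkklkkkklkklkkkklkk

Each term (from the third on) is the two preceding terms concatenated in order: term 3 = l·kk = lkk.
Continuing: kklkklkkkklkk · lkkkklkkkklkklkkkklkk gives term 8.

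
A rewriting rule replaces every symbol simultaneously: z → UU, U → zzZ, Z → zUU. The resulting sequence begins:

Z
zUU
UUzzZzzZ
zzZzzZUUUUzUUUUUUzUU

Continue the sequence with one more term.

Rewriting the 20 symbols of zzZzzZUUUUzUUUUUUzUU one by one yields UU UU zUU UU UU zUU zzZ zzZ zzZ zzZ UU zzZ zzZ zzZ zzZ zzZ zzZ UU zzZ zzZ; concatenated:

UUUUzUUUUUUzUUzzZzzZzzZzzZUUzzZzzZzzZzzZzzZzzZUUzzZzzZ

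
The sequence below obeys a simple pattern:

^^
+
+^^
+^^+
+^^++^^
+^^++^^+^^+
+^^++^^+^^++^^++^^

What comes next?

+^^++^^+^^++^^++^^+^^++^^+^^+

This is a Fibonacci-style word recurrence s(k) = s(k−1)·s(k−2): e.g. +·^^ = +^^.
Continuing: +^^++^^+^^++^^++^^ · +^^++^^+^^+ gives term 8.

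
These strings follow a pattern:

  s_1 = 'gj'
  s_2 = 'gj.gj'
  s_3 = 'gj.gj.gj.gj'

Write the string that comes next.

Each string is two copies of the previous one joined by '.'.
Doubling gj.gj.gj.gj with '.' between the halves:

gj.gj.gj.gj.gj.gj.gj.gj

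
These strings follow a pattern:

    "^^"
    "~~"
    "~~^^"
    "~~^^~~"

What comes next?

~~^^~~~~^^

This is a Fibonacci-style word recurrence s(k) = s(k−1)·s(k−2): e.g. ~~·^^ = ~~^^.
So term 5 is ~~^^~~·~~^^.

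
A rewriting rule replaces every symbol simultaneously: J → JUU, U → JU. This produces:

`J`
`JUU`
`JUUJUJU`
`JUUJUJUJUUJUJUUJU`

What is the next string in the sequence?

Applying the rule to each of the 17 symbols of JUUJUJUJUUJUJUUJU gives the pieces JUU JU JU JUU JU JUU JU JUU JU JU JUU JU JUU JU JU JUU JU, which concatenate to the answer.

JUUJUJUJUUJUJUUJUJUUJUJUJUUJUJUUJUJUJUUJU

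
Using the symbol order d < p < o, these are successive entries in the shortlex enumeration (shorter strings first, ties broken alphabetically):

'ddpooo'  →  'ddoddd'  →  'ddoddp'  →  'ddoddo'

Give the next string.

ddodpd

The successor of ddoddo increments the rightmost position that isn't already o and resets every position after it to d.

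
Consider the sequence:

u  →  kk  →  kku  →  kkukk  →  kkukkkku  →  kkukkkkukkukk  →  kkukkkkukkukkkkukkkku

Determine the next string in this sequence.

kkukkkkukkukkkkukkkkukkukkkkukkukk

This is a Fibonacci-style word recurrence s(k) = s(k−1)·s(k−2): e.g. kk·u = kku.
Continuing: kkukkkkukkukkkkukkkku · kkukkkkukkukk gives term 8.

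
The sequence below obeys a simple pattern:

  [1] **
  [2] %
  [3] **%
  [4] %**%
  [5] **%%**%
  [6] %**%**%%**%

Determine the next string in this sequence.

Each term (from the third on) is the two preceding terms concatenated in order: term 3 = **·% = **%.
Continuing: **%%**% · %**%**%%**% gives term 7.

**%%**%%**%**%%**%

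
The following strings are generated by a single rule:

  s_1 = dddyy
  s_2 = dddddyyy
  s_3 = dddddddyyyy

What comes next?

Reading off run lengths: d runs 3, 5, 7; y runs 2, 3, 4 — each is linear in n, where the shown terms are n = 2, 3, 4.
For the next term, n = 5, so the run lengths are 9, 5.

dddddddddyyyyy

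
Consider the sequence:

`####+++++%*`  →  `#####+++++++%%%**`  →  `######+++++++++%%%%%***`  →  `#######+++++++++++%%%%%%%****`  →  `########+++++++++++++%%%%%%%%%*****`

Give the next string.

Term n consists of n+3 #'s, followed by 2n+3 +'s, followed by 2n-1 %'s, followed by n *'s (n = 1, 2, …).
At n = 6 the blocks have lengths 9, 15, 11, 6.

#########+++++++++++++++%%%%%%%%%%%******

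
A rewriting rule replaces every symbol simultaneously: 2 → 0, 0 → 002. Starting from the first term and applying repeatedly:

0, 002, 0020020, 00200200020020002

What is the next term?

Rewriting the 17 symbols of 00200200020020002 one by one yields 002 002 0 002 002 0 002 002 002 0 002 002 0 002 002 002 0; concatenated:

00200200020020002002002000200200020020020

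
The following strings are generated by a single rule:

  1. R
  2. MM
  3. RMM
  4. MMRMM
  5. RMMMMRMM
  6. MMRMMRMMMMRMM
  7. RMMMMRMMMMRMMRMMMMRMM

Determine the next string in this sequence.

MMRMMRMMMMRMMRMMMMRMMMMRMMRMMMMRMM

Each term (from the third on) is the two preceding terms concatenated in order: term 3 = R·MM = RMM.
Continuing: MMRMMRMMMMRMM · RMMMMRMMMMRMMRMMMMRMM gives term 8.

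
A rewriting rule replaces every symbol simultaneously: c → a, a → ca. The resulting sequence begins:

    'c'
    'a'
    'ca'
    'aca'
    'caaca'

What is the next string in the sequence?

acacaaca

Rewriting each symbol of caaca: c→a, a→ca, a→ca, c→a, a→ca, which concatenates to a ca ca a ca.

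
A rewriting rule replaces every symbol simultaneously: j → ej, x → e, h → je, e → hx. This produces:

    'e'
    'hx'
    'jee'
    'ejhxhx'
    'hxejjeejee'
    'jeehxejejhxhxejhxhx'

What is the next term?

φ(jeehxejejhxhxejhxhx) expands symbol-by-symbol to ej hx hx je e hx ej hx ej je e je e hx ej je e je e; joining the 19 pieces gives the next term.

ejhxhxjeehxejhxejjeejeehxejjeejee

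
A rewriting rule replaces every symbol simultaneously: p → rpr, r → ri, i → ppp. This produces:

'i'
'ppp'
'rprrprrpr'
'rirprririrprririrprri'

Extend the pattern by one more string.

rippprirprririppprippprirprririppprippprirprririppp

Replace each of the 21 characters of rirprririrprririrprri in place — ri ppp ri rpr ri ri ppp ri ppp ri rpr ri ri ppp ri ppp ri rpr ri ri ppp — and concatenate.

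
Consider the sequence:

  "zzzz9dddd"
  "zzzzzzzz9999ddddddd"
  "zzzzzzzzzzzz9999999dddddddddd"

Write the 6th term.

zzzzzzzzzzzzzzzzzzzzzzzz9999999999999999ddddddddddddddddddd

Reading off run lengths: z runs 4, 8, 12; 9 runs 1, 4, 7; d runs 4, 7, 10 — each is linear in n (n = 1, 2, …).
At n = 6 the blocks have lengths 24, 16, 19.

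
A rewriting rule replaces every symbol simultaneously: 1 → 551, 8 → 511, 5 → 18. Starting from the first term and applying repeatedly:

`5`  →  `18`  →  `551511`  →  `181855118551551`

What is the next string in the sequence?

Rewriting the 15 symbols of 181855118551551 one by one yields 551 511 551 511 18 18 551 551 511 18 18 551 18 18 551; concatenated:

551511551511181855155151118185511818551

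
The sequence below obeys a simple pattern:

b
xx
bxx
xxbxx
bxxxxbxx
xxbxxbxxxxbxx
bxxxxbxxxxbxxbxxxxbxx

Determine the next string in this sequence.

From term 3 onward, concatenate the second-to-last term with the last: b·xx = bxx, xx·bxx = xxbxx, …
The next term joins xxbxxbxxxxbxx and bxxxxbxxxxbxxbxxxxbxx.

xxbxxbxxxxbxxbxxxxbxxxxbxxbxxxxbxx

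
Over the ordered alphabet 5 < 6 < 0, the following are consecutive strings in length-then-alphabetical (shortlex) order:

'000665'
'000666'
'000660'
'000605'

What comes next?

Find the rightmost character of 000605 below 0, bump it to the next letter, and reset everything to its right to 5.

000606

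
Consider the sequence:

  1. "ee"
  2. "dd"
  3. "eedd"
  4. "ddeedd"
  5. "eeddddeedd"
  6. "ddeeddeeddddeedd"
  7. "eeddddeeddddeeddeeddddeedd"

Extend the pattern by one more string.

From term 3 onward, concatenate the second-to-last term with the last: ee·dd = eedd, dd·eedd = ddeedd, …
So term 8 is ddeeddeeddddeedd·eeddddeeddddeeddeeddddeedd.

ddeeddeeddddeeddeeddddeeddddeeddeeddddeedd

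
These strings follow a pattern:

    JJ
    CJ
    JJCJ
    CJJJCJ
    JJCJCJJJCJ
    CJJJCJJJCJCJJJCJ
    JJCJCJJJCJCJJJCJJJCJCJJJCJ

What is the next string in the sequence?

This is a Fibonacci-style word recurrence s(k) = s(k−2)·s(k−1): e.g. JJ·CJ = JJCJ.
So term 8 is CJJJCJJJCJCJJJCJ·JJCJCJJJCJCJJJCJJJCJCJJJCJ.

CJJJCJJJCJCJJJCJJJCJCJJJCJCJJJCJJJCJCJJJCJ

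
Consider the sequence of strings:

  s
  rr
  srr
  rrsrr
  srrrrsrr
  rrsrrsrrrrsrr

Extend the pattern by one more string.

From term 3 onward, concatenate the second-to-last term with the last: s·rr = srr, rr·srr = rrsrr, …
Continuing: srrrrsrr · rrsrrsrrrrsrr gives term 7.

srrrrsrrrrsrrsrrrrsrr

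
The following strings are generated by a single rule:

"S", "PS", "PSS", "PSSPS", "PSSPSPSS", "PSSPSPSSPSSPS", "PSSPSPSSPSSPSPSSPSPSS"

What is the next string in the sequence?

From term 3 onward, concatenate the last term with the second-to-last: PS·S = PSS, PSS·PS = PSSPS, …
The next term joins PSSPSPSSPSSPSPSSPSPSS and PSSPSPSSPSSPS.

PSSPSPSSPSSPSPSSPSPSSPSSPSPSSPSSPS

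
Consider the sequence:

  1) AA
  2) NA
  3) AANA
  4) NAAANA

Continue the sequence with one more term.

AANANAAANA

Each term (from the third on) is the two preceding terms concatenated in order: term 3 = AA·NA = AANA.
The next term joins AANA and NAAANA.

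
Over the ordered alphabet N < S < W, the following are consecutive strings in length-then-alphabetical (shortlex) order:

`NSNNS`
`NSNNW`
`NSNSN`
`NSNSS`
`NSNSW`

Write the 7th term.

NSNWS

Continuing the enumeration 2 steps past NSNSW: NSNSW → NSNWN → (answer).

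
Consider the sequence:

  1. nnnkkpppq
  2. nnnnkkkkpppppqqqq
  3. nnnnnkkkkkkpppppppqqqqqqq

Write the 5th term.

Term n consists of n+2 n's, followed by 2n k's, followed by 2n+1 p's, followed by 3n-2 q's (n = 1, 2, …).
For term 5, n = 5, so the run lengths are 7, 10, 11, 13.

nnnnnnnkkkkkkkkkkpppppppppppqqqqqqqqqqqqq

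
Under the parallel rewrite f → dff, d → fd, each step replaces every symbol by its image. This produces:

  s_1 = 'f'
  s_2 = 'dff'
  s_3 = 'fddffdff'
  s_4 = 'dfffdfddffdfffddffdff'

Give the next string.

Replace each of the 21 characters of dfffdfddffdfffddffdff in place — fd dff dff dff fd dff fd fd dff dff fd dff dff dff fd fd dff dff fd dff dff — and concatenate.

fddffdffdfffddfffdfddffdfffddffdffdfffdfddffdfffddffdff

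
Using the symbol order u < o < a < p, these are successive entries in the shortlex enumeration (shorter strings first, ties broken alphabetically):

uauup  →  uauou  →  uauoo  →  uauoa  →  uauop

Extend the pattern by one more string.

uauau

Treat uauop as a base-4 numeral over the given alphabet and add one, carrying through any trailing p's.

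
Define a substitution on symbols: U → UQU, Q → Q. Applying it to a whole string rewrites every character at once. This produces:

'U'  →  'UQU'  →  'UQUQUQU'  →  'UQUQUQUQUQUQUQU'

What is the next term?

Applying the rule to each of the 15 symbols of UQUQUQUQUQUQUQU gives the pieces UQU Q UQU Q UQU Q UQU Q UQU Q UQU Q UQU Q UQU, which concatenate to the answer.

UQUQUQUQUQUQUQUQUQUQUQUQUQUQUQU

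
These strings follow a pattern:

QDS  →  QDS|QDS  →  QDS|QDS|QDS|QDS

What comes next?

Each string is two copies of the previous one joined by '|'.
One more doubling of QDS|QDS|QDS|QDS gives the answer.

QDS|QDS|QDS|QDS|QDS|QDS|QDS|QDS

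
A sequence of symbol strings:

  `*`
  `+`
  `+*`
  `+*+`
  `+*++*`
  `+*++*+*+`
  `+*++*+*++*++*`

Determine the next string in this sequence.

Each term (from the third on) is the previous term followed by the one before it: term 3 = +·* = +*.
The next term joins +*++*+*++*++* and +*++*+*+.

+*++*+*++*++*+*++*+*+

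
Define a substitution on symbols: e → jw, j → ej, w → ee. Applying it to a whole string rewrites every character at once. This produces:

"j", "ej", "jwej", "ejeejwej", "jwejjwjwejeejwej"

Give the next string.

ejeejwejejeeejeejwejjwjwejeejwej

φ(jwejjwjwejeejwej) expands symbol-by-symbol to ej ee jw ej ej ee ej ee jw ej jw jw ej ee jw ej; joining the 16 pieces gives the next term.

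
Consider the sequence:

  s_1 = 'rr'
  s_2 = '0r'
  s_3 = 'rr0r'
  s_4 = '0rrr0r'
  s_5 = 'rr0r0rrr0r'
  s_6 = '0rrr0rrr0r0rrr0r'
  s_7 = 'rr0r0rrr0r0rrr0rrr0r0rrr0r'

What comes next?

Each term (from the third on) is the two preceding terms concatenated in order: term 3 = rr·0r = rr0r.
So term 8 is 0rrr0rrr0r0rrr0r·rr0r0rrr0r0rrr0rrr0r0rrr0r.

0rrr0rrr0r0rrr0rrr0r0rrr0r0rrr0rrr0r0rrr0r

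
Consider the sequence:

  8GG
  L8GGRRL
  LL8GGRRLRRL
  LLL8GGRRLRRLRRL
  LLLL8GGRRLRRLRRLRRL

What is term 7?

LLLLLL8GGRRLRRLRRLRRLRRLRRL

s(k+1) = L·s(k)·RRL, so each term gains L as a prefix and RRL as a suffix.
From LLLL8GGRRLRRLRRLRRL, 2 further steps: LLLL8GGRRLRRLRRLRRL → LLLLL8GGRRLRRLRRLRRLRRL → (answer).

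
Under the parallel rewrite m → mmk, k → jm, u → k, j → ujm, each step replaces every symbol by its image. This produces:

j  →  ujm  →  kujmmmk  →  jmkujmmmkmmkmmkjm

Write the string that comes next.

Rewriting the 17 symbols of jmkujmmmkmmkmmkjm one by one yields ujm mmk jm k ujm mmk mmk mmk jm mmk mmk jm mmk mmk jm ujm mmk; concatenated:

ujmmmkjmkujmmmkmmkmmkjmmmkmmkjmmmkmmkjmujmmmk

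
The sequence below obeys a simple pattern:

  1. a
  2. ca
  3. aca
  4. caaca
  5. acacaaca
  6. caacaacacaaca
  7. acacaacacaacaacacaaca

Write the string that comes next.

Each term (from the third on) is the two preceding terms concatenated in order: term 3 = a·ca = aca.
The next term joins caacaacacaaca and acacaacacaacaacacaaca.

caacaacacaacaacacaacacaacaacacaaca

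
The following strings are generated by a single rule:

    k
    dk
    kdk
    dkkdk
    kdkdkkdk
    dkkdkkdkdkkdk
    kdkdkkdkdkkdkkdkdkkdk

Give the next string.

Each term (from the third on) is the two preceding terms concatenated in order: term 3 = k·dk = kdk.
So term 8 is dkkdkkdkdkkdk·kdkdkkdkdkkdkkdkdkkdk.

dkkdkkdkdkkdkkdkdkkdkdkkdkkdkdkkdk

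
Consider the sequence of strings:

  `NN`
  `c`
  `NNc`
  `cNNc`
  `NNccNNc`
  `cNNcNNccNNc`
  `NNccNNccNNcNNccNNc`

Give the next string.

cNNcNNccNNcNNccNNccNNcNNccNNc

This is a Fibonacci-style word recurrence s(k) = s(k−2)·s(k−1): e.g. NN·c = NNc.
Continuing: cNNcNNccNNc · NNccNNccNNcNNccNNc gives term 8.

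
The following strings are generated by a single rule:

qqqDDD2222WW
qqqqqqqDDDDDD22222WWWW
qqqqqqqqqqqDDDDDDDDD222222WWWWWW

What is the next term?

qqqqqqqqqqqqqqqDDDDDDDDDDDD2222222WWWWWWWW

Term n consists of 4n-1 q's, followed by 3n D's, followed by n+3 2's, followed by 2n W's (n = 1, 2, …).
At n = 4 the blocks have lengths 15, 12, 7, 8.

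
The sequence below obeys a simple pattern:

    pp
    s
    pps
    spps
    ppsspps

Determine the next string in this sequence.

Each term (from the third on) is the two preceding terms concatenated in order: term 3 = pp·s = pps.
So term 6 is spps·ppsspps.

sppsppsspps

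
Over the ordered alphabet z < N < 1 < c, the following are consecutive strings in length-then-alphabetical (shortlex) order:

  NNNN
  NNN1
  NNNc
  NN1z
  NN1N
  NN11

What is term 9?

Advancing 3 positions from NN11 through NN11 → NN1c → NNcz reaches term 9.

NNcN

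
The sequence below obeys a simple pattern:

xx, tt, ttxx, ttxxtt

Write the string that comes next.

From term 3 onward, concatenate the last term with the second-to-last: tt·xx = ttxx, ttxx·tt = ttxxtt, …
The next term joins ttxxtt and ttxx.

ttxxttttxx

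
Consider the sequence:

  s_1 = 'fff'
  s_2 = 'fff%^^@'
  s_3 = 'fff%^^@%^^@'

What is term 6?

fff%^^@%^^@%^^@%^^@%^^@

Each term is the previous one with %^^@ appended.
From fff%^^@%^^@, 3 further steps: fff%^^@%^^@ → fff%^^@%^^@%^^@ → fff%^^@%^^@%^^@%^^@ → (answer).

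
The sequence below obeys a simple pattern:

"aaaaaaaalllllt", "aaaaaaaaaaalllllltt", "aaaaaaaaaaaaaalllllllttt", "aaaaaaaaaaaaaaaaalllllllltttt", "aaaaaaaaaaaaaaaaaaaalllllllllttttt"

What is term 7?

Term n consists of 3n+2 a's, followed by n+3 l's, followed by n-1 t's, where the shown terms are n = 2, 3, 4, 5, 6.
Setting n = 8 gives 26, 11, 7 characters in each block.

aaaaaaaaaaaaaaaaaaaaaaaaaalllllllllllttttttt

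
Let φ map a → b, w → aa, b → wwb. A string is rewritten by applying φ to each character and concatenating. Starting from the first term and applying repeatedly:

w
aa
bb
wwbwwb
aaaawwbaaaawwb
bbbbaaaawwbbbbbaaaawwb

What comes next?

φ(bbbbaaaawwbbbbbaaaawwb) expands symbol-by-symbol to wwb wwb wwb wwb b b b b aa aa wwb wwb wwb wwb wwb b b b b aa aa wwb; joining the 22 pieces gives the next term.

wwbwwbwwbwwbbbbbaaaawwbwwbwwbwwbwwbbbbbaaaawwb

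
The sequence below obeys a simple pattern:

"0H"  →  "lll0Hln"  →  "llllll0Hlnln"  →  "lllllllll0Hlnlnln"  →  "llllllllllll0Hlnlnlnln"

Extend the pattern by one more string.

lllllllllllllll0Hlnlnlnlnln

Each term wraps the previous one in lll on the left and ln on the right.
One more step from llllllllllll0Hlnlnlnln gives the answer.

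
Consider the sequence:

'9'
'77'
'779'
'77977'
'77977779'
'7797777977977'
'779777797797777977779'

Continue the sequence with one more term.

7797777977977779777797797777977977

This is a Fibonacci-style word recurrence s(k) = s(k−1)·s(k−2): e.g. 77·9 = 779.
Continuing: 779777797797777977779 · 7797777977977 gives term 8.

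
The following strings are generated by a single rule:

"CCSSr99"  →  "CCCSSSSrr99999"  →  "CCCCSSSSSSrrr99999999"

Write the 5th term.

CCCCCCSSSSSSSSSSrrrrr99999999999999

Reading off run lengths: C runs 2, 3, 4; S runs 2, 4, 6; r runs 1, 2, 3; 9 runs 2, 5, 8 — each is linear in n (n = 1, 2, …).
For term 5, n = 5, so the run lengths are 6, 10, 5, 14.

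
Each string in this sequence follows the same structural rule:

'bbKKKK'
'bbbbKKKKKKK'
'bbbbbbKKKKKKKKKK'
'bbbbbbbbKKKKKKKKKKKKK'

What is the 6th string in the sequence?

Reading off run lengths: b runs 2, 4, 6, 8; K runs 4, 7, 10, 13 — each is linear in n (n = 1, 2, …).
Setting n = 6 gives 12, 19 characters in each block.

bbbbbbbbbbbbKKKKKKKKKKKKKKKKKKK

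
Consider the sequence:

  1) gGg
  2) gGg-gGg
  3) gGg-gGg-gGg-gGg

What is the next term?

s(k+1) = s(k)·-·s(k) — each term doubles the last with '-' between the halves.
Doubling gGg-gGg-gGg-gGg with '-' between the halves:

gGg-gGg-gGg-gGg-gGg-gGg-gGg-gGg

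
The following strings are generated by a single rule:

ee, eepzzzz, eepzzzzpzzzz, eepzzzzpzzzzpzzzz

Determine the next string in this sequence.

eepzzzzpzzzzpzzzzpzzzz

Every step adds pzzzz to the end: s(k+1) = s(k)·pzzzz.
So the next term is eepzzzzpzzzzpzzzz·pzzzz.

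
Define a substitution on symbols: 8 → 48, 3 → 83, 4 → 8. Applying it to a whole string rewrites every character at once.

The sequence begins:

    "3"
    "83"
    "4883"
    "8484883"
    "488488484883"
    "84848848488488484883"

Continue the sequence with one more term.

488488484884884848848488488484883

φ(84848848488488484883) expands symbol-by-symbol to 48 8 48 8 48 48 8 48 8 48 48 8 48 48 8 48 8 48 48 83; joining the 20 pieces gives the next term.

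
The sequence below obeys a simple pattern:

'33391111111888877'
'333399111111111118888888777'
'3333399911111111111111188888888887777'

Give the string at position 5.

333333399999111111111111111111111118888888888888888777777

Each string has the form 3^{n+2} 9^{n} 1^{4n+3} 8^{3n+1} 7^{n+1} (n = 1, 2, …).
For term 5, n = 5, so the run lengths are 7, 5, 23, 16, 6.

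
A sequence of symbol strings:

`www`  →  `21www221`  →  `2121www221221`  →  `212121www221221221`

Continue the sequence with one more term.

Each term wraps the previous one in 21 on the left and 221 on the right.
One more step from 212121www221221221 gives the answer.

21212121www221221221221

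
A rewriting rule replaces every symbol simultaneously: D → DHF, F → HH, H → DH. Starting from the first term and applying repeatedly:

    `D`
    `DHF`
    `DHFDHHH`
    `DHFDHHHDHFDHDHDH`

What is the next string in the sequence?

Applying the rule to each of the 16 symbols of DHFDHHHDHFDHDHDH gives the pieces DHF DH HH DHF DH DH DH DHF DH HH DHF DH DHF DH DHF DH, which concatenate to the answer.

DHFDHHHDHFDHDHDHDHFDHHHDHFDHDHFDHDHFDH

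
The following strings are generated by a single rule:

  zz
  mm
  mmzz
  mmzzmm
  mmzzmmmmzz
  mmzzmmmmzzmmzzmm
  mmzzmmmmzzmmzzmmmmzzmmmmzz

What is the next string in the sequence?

This is a Fibonacci-style word recurrence s(k) = s(k−1)·s(k−2): e.g. mm·zz = mmzz.
Continuing: mmzzmmmmzzmmzzmmmmzzmmmmzz · mmzzmmmmzzmmzzmm gives term 8.

mmzzmmmmzzmmzzmmmmzzmmmmzzmmzzmmmmzzmmzzmm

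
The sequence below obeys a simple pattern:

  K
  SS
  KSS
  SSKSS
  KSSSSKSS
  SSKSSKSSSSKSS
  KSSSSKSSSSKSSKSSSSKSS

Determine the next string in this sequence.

This is a Fibonacci-style word recurrence s(k) = s(k−2)·s(k−1): e.g. K·SS = KSS.
The next term joins SSKSSKSSSSKSS and KSSSSKSSSSKSSKSSSSKSS.

SSKSSKSSSSKSSKSSSSKSSSSKSSKSSSSKSS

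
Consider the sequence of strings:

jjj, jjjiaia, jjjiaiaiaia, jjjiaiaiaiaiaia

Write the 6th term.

The strings grow by a fixed suffix iaia each time.
From jjjiaiaiaiaiaia, 2 further steps: jjjiaiaiaiaiaia → jjjiaiaiaiaiaiaiaia → (answer).

jjjiaiaiaiaiaiaiaiaiaia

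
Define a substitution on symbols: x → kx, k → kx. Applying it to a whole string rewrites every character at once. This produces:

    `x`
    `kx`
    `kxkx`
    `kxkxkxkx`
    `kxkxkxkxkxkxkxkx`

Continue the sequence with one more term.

kxkxkxkxkxkxkxkxkxkxkxkxkxkxkxkx

Applying the rule to each of the 16 symbols of kxkxkxkxkxkxkxkx gives the pieces kx kx kx kx kx kx kx kx kx kx kx kx kx kx kx kx, which concatenate to the answer.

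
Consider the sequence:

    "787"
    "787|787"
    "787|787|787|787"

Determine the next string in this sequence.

787|787|787|787|787|787|787|787

s(k+1) = s(k)·|·s(k) — each term doubles the last with '|' between the halves.
So the next term is two copies of 787|787|787|787 with '|' between the halves.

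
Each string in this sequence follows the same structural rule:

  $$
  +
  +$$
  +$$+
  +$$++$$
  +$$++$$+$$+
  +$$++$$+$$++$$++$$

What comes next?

Each term (from the third on) is the previous term followed by the one before it: term 3 = +·$$ = +$$.
Continuing: +$$++$$+$$++$$++$$ · +$$++$$+$$+ gives term 8.

+$$++$$+$$++$$++$$+$$++$$+$$+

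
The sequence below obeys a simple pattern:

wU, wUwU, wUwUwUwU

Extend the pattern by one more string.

s(k+1) = s(k)·s(k) — each term doubles the last.
So the next term is two copies of wUwUwUwU.

wUwUwUwUwUwUwUwU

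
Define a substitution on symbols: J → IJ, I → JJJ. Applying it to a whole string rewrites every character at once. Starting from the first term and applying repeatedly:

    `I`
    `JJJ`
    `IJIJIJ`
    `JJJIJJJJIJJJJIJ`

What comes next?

Applying the rule to each of the 15 symbols of JJJIJJJJIJJJJIJ gives the pieces IJ IJ IJ JJJ IJ IJ IJ IJ JJJ IJ IJ IJ IJ JJJ IJ, which concatenate to the answer.

IJIJIJJJJIJIJIJIJJJJIJIJIJIJJJJIJ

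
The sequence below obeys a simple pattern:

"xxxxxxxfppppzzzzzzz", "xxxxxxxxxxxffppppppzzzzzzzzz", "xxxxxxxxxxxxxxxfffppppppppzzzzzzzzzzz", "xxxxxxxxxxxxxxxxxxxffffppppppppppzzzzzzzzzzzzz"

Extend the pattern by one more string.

xxxxxxxxxxxxxxxxxxxxxxxfffffppppppppppppzzzzzzzzzzzzzzz

The n-th term is 4n-1 x's then n-1 f's then 2n p's then 2n+3 z's, where the shown terms are n = 2, 3, 4, 5.
Setting n = 6 gives 23, 5, 12, 15 characters in each block.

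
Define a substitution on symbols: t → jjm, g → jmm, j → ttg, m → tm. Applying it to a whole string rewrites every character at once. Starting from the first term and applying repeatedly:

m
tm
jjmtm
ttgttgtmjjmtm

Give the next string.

Replace each of the 13 characters of ttgttgtmjjmtm in place — jjm jjm jmm jjm jjm jmm jjm tm ttg ttg tm jjm tm — and concatenate.

jjmjjmjmmjjmjjmjmmjjmtmttgttgtmjjmtm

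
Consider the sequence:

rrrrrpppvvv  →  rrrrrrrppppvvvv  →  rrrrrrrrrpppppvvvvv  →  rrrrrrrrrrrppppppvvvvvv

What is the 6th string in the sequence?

Term n consists of 2n-1 r's, followed by n p's, followed by n v's, where the shown terms are n = 3, 4, 5, 6.
At n = 8 the blocks have lengths 15, 8, 8.

rrrrrrrrrrrrrrrppppppppvvvvvvvv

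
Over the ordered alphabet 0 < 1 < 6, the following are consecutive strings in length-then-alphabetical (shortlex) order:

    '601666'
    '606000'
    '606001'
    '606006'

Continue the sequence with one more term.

Find the rightmost character of 606006 below 6, bump it to the next letter, and reset everything to its right to 0.

606010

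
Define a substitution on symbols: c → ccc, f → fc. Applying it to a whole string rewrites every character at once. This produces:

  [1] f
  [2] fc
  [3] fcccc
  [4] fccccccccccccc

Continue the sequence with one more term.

Replace each of the 14 characters of fccccccccccccc in place — fc ccc ccc ccc ccc ccc ccc ccc ccc ccc ccc ccc ccc ccc — and concatenate.

fcccccccccccccccccccccccccccccccccccccccc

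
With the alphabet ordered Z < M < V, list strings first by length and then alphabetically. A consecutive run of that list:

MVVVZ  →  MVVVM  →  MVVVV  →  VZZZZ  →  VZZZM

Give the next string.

VZZZV

The successor of VZZZM increments the rightmost position that isn't already V and resets every position after it to Z.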